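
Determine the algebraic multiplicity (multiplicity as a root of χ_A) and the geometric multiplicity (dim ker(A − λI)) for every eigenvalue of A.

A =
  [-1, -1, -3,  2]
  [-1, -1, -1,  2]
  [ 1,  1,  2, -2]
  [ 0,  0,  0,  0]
λ = 0: alg = 4, geom = 2

Step 1 — factor the characteristic polynomial to read off the algebraic multiplicities:
  χ_A(x) = x^4

Step 2 — compute geometric multiplicities via the rank-nullity identity g(λ) = n − rank(A − λI):
  rank(A − (0)·I) = 2, so dim ker(A − (0)·I) = n − 2 = 2

Summary:
  λ = 0: algebraic multiplicity = 4, geometric multiplicity = 2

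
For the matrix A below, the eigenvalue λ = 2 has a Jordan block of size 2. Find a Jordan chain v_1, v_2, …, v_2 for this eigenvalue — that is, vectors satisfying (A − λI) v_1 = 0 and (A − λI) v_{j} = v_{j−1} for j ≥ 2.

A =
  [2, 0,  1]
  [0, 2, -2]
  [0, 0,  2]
A Jordan chain for λ = 2 of length 2:
v_1 = (1, -2, 0)ᵀ
v_2 = (0, 0, 1)ᵀ

Let N = A − (2)·I. We want v_2 with N^2 v_2 = 0 but N^1 v_2 ≠ 0; then v_{j-1} := N · v_j for j = 2, …, 2.

Pick v_2 = (0, 0, 1)ᵀ.
Then v_1 = N · v_2 = (1, -2, 0)ᵀ.

Sanity check: (A − (2)·I) v_1 = (0, 0, 0)ᵀ = 0. ✓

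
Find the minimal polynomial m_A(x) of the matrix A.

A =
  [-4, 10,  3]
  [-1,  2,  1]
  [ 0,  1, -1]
x^3 + 3*x^2 + 3*x + 1

The characteristic polynomial is χ_A(x) = (x + 1)^3, so the eigenvalues are known. The minimal polynomial is
  m_A(x) = Π_λ (x − λ)^{k_λ}
where k_λ is the size of the *largest* Jordan block for λ (equivalently, the smallest k with (A − λI)^k v = 0 for every generalised eigenvector v of λ).

  λ = -1: largest Jordan block has size 3, contributing (x + 1)^3

So m_A(x) = (x + 1)^3 = x^3 + 3*x^2 + 3*x + 1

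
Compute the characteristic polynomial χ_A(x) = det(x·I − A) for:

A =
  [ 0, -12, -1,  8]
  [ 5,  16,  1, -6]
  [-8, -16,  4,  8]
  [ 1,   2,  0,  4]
x^4 - 24*x^3 + 216*x^2 - 864*x + 1296

Expanding det(x·I − A) (e.g. by cofactor expansion or by noting that A is similar to its Jordan form J, which has the same characteristic polynomial as A) gives
  χ_A(x) = x^4 - 24*x^3 + 216*x^2 - 864*x + 1296
which factors as (x - 6)^4. The eigenvalues (with algebraic multiplicities) are λ = 6 with multiplicity 4.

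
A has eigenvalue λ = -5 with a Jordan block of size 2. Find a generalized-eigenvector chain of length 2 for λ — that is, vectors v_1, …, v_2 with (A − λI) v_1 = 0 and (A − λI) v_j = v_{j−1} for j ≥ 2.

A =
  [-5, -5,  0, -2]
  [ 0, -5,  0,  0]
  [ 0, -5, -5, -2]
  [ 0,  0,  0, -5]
A Jordan chain for λ = -5 of length 2:
v_1 = (-5, 0, -5, 0)ᵀ
v_2 = (0, 1, 0, 0)ᵀ

Let N = A − (-5)·I. We want v_2 with N^2 v_2 = 0 but N^1 v_2 ≠ 0; then v_{j-1} := N · v_j for j = 2, …, 2.

Pick v_2 = (0, 1, 0, 0)ᵀ.
Then v_1 = N · v_2 = (-5, 0, -5, 0)ᵀ.

Sanity check: (A − (-5)·I) v_1 = (0, 0, 0, 0)ᵀ = 0. ✓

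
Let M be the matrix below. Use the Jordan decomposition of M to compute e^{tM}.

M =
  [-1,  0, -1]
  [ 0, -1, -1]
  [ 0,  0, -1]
e^{tM} =
  [exp(-t), 0, -t*exp(-t)]
  [0, exp(-t), -t*exp(-t)]
  [0, 0, exp(-t)]

Strategy: write M = P · J · P⁻¹ where J is a Jordan canonical form, so e^{tM} = P · e^{tJ} · P⁻¹, and e^{tJ} can be computed block-by-block.

M has Jordan form
J =
  [-1,  1,  0]
  [ 0, -1,  0]
  [ 0,  0, -1]
(up to reordering of blocks).

Per-block formulas:
  For a 2×2 Jordan block J_2(-1): exp(t · J_2(-1)) = e^(-1t)·(I + t·N), where N is the 2×2 nilpotent shift.
  For a 1×1 block at λ = -1: exp(t · [-1]) = [e^(-1t)].

After assembling e^{tJ} and conjugating by P, we get:

e^{tM} =
  [exp(-t), 0, -t*exp(-t)]
  [0, exp(-t), -t*exp(-t)]
  [0, 0, exp(-t)]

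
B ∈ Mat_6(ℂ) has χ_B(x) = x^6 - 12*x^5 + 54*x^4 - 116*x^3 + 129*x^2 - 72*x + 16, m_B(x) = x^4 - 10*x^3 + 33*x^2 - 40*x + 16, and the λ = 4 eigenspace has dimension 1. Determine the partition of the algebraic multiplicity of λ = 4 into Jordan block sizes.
Block sizes for λ = 4: [2]

Step 1 — from the characteristic polynomial, algebraic multiplicity of λ = 4 is 2. From dim ker(B − (4)·I) = 1, there are exactly 1 Jordan blocks for λ = 4.
Step 2 — from the minimal polynomial, the factor (x − 4)^2 tells us the largest block for λ = 4 has size 2.
Step 3 — with total size 2, 1 blocks, and largest block 2, the block sizes (in nonincreasing order) are [2].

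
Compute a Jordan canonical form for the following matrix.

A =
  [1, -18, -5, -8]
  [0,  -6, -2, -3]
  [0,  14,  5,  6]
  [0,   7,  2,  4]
J_2(1) ⊕ J_2(1)

The characteristic polynomial is
  det(x·I − A) = x^4 - 4*x^3 + 6*x^2 - 4*x + 1 = (x - 1)^4

Eigenvalues and multiplicities (the geometric multiplicity of λ is n − rank(A − λI), which equals the number of Jordan blocks for λ):
  λ = 1: algebraic multiplicity = 4, geometric multiplicity = 2

Determining the block sizes for each eigenvalue:
  λ = 1: with am = 4 and gm = 2, the partition is not yet determined (e.g. several partitions of 4 into 2 parts exist). Let N = A − (1)·I. Computing rank(N^1) = 2, rank(N^2) = 0; the number of blocks of size ≥ j is rank(N^{j−1}) − rank(N^j), giving [2, 2]. So we have 2 block(s) of size 2 → block sizes [2, 2]

Assembling the blocks gives a Jordan form
J =
  [1, 1, 0, 0]
  [0, 1, 0, 0]
  [0, 0, 1, 1]
  [0, 0, 0, 1]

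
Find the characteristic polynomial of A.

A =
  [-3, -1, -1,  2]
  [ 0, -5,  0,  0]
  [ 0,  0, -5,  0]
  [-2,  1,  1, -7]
x^4 + 20*x^3 + 150*x^2 + 500*x + 625

Expanding det(x·I − A) (e.g. by cofactor expansion or by noting that A is similar to its Jordan form J, which has the same characteristic polynomial as A) gives
  χ_A(x) = x^4 + 20*x^3 + 150*x^2 + 500*x + 625
which factors as (x + 5)^4. The eigenvalues (with algebraic multiplicities) are λ = -5 with multiplicity 4.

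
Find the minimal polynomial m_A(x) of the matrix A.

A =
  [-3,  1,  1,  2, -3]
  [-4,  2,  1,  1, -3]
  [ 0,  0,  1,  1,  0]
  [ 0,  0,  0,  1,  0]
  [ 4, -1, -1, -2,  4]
x^2 - 2*x + 1

The characteristic polynomial is χ_A(x) = (x - 1)^5, so the eigenvalues are known. The minimal polynomial is
  m_A(x) = Π_λ (x − λ)^{k_λ}
where k_λ is the size of the *largest* Jordan block for λ (equivalently, the smallest k with (A − λI)^k v = 0 for every generalised eigenvector v of λ).

  λ = 1: largest Jordan block has size 2, contributing (x − 1)^2

So m_A(x) = (x - 1)^2 = x^2 - 2*x + 1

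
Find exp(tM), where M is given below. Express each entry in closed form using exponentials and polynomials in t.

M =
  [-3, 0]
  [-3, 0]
e^{tM} =
  [exp(-3*t), 0]
  [-1 + exp(-3*t), 1]

Strategy: write M = P · J · P⁻¹ where J is a Jordan canonical form, so e^{tM} = P · e^{tJ} · P⁻¹, and e^{tJ} can be computed block-by-block.

M has Jordan form
J =
  [-3, 0]
  [ 0, 0]
(up to reordering of blocks).

Per-block formulas:
  For a 1×1 block at λ = 0: exp(t · [0]) = [e^(0t)].
  For a 1×1 block at λ = -3: exp(t · [-3]) = [e^(-3t)].

After assembling e^{tJ} and conjugating by P, we get:

e^{tM} =
  [exp(-3*t), 0]
  [-1 + exp(-3*t), 1]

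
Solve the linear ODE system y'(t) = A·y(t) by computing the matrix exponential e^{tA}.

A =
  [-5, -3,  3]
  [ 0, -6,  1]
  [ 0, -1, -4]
e^{tA} =
  [exp(-5*t), -3*t*exp(-5*t), 3*t*exp(-5*t)]
  [0, -t*exp(-5*t) + exp(-5*t), t*exp(-5*t)]
  [0, -t*exp(-5*t), t*exp(-5*t) + exp(-5*t)]

Strategy: write A = P · J · P⁻¹ where J is a Jordan canonical form, so e^{tA} = P · e^{tJ} · P⁻¹, and e^{tJ} can be computed block-by-block.

A has Jordan form
J =
  [-5,  1,  0]
  [ 0, -5,  0]
  [ 0,  0, -5]
(up to reordering of blocks).

Per-block formulas:
  For a 1×1 block at λ = -5: exp(t · [-5]) = [e^(-5t)].
  For a 2×2 Jordan block J_2(-5): exp(t · J_2(-5)) = e^(-5t)·(I + t·N), where N is the 2×2 nilpotent shift.

After assembling e^{tJ} and conjugating by P, we get:

e^{tA} =
  [exp(-5*t), -3*t*exp(-5*t), 3*t*exp(-5*t)]
  [0, -t*exp(-5*t) + exp(-5*t), t*exp(-5*t)]
  [0, -t*exp(-5*t), t*exp(-5*t) + exp(-5*t)]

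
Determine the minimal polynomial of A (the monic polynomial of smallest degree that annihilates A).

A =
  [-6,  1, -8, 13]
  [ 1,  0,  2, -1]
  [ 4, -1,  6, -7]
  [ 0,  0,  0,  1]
x^3 - 3*x + 2

The characteristic polynomial is χ_A(x) = (x - 1)^3*(x + 2), so the eigenvalues are known. The minimal polynomial is
  m_A(x) = Π_λ (x − λ)^{k_λ}
where k_λ is the size of the *largest* Jordan block for λ (equivalently, the smallest k with (A − λI)^k v = 0 for every generalised eigenvector v of λ).

  λ = -2: largest Jordan block has size 1, contributing (x + 2)
  λ = 1: largest Jordan block has size 2, contributing (x − 1)^2

So m_A(x) = (x - 1)^2*(x + 2) = x^3 - 3*x + 2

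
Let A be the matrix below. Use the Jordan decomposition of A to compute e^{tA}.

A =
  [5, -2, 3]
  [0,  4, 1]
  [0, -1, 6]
e^{tA} =
  [exp(5*t), -t^2*exp(5*t)/2 - 2*t*exp(5*t), t^2*exp(5*t)/2 + 3*t*exp(5*t)]
  [0, -t*exp(5*t) + exp(5*t), t*exp(5*t)]
  [0, -t*exp(5*t), t*exp(5*t) + exp(5*t)]

Strategy: write A = P · J · P⁻¹ where J is a Jordan canonical form, so e^{tA} = P · e^{tJ} · P⁻¹, and e^{tJ} can be computed block-by-block.

A has Jordan form
J =
  [5, 1, 0]
  [0, 5, 1]
  [0, 0, 5]
(up to reordering of blocks).

Per-block formulas:
  For a 3×3 Jordan block J_3(5): exp(t · J_3(5)) = e^(5t)·(I + t·N + (t^2/2)·N^2), where N is the 3×3 nilpotent shift.

After assembling e^{tJ} and conjugating by P, we get:

e^{tA} =
  [exp(5*t), -t^2*exp(5*t)/2 - 2*t*exp(5*t), t^2*exp(5*t)/2 + 3*t*exp(5*t)]
  [0, -t*exp(5*t) + exp(5*t), t*exp(5*t)]
  [0, -t*exp(5*t), t*exp(5*t) + exp(5*t)]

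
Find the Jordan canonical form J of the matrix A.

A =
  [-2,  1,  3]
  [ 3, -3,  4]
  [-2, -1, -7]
J_3(-4)

The characteristic polynomial is
  det(x·I − A) = x^3 + 12*x^2 + 48*x + 64 = (x + 4)^3

Eigenvalues and multiplicities (the geometric multiplicity of λ is n − rank(A − λI), which equals the number of Jordan blocks for λ):
  λ = -4: algebraic multiplicity = 3, geometric multiplicity = 1

Determining the block sizes for each eigenvalue:
  λ = -4: one block (gm = 1), so the single block has size am = 3 → block sizes [3]

Assembling the blocks gives a Jordan form
J =
  [-4,  1,  0]
  [ 0, -4,  1]
  [ 0,  0, -4]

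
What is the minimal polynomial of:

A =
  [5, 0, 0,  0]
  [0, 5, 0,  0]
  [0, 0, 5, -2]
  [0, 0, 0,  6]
x^2 - 11*x + 30

The characteristic polynomial is χ_A(x) = (x - 6)*(x - 5)^3, so the eigenvalues are known. The minimal polynomial is
  m_A(x) = Π_λ (x − λ)^{k_λ}
where k_λ is the size of the *largest* Jordan block for λ (equivalently, the smallest k with (A − λI)^k v = 0 for every generalised eigenvector v of λ).

  λ = 5: largest Jordan block has size 1, contributing (x − 5)
  λ = 6: largest Jordan block has size 1, contributing (x − 6)

So m_A(x) = (x - 6)*(x - 5) = x^2 - 11*x + 30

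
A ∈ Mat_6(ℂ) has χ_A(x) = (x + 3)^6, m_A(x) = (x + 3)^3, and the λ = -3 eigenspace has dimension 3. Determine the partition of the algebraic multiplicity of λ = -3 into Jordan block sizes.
Block sizes for λ = -3: [3, 2, 1]

Step 1 — from the characteristic polynomial, algebraic multiplicity of λ = -3 is 6. From dim ker(A − (-3)·I) = 3, there are exactly 3 Jordan blocks for λ = -3.
Step 2 — from the minimal polynomial, the factor (x + 3)^3 tells us the largest block for λ = -3 has size 3.
Step 3 — with total size 6, 3 blocks, and largest block 3, the block sizes (in nonincreasing order) are [3, 2, 1].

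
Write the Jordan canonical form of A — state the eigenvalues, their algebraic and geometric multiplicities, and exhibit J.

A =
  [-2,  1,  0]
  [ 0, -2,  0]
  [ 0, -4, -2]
J_2(-2) ⊕ J_1(-2)

The characteristic polynomial is
  det(x·I − A) = x^3 + 6*x^2 + 12*x + 8 = (x + 2)^3

Eigenvalues and multiplicities (the geometric multiplicity of λ is n − rank(A − λI), which equals the number of Jordan blocks for λ):
  λ = -2: algebraic multiplicity = 3, geometric multiplicity = 2

Determining the block sizes for each eigenvalue:
  λ = -2: 2 blocks summing to 3 forces exactly one block of size 2 and the rest size 1 → block sizes [2, 1]

Assembling the blocks gives a Jordan form
J =
  [-2,  1,  0]
  [ 0, -2,  0]
  [ 0,  0, -2]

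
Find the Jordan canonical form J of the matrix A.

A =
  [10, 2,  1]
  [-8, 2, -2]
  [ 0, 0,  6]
J_2(6) ⊕ J_1(6)

The characteristic polynomial is
  det(x·I − A) = x^3 - 18*x^2 + 108*x - 216 = (x - 6)^3

Eigenvalues and multiplicities (the geometric multiplicity of λ is n − rank(A − λI), which equals the number of Jordan blocks for λ):
  λ = 6: algebraic multiplicity = 3, geometric multiplicity = 2

Determining the block sizes for each eigenvalue:
  λ = 6: 2 blocks summing to 3 forces exactly one block of size 2 and the rest size 1 → block sizes [2, 1]

Assembling the blocks gives a Jordan form
J =
  [6, 1, 0]
  [0, 6, 0]
  [0, 0, 6]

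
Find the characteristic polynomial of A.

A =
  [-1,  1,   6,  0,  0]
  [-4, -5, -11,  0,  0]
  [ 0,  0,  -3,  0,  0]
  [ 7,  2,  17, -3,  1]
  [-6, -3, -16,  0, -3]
x^5 + 15*x^4 + 90*x^3 + 270*x^2 + 405*x + 243

Expanding det(x·I − A) (e.g. by cofactor expansion or by noting that A is similar to its Jordan form J, which has the same characteristic polynomial as A) gives
  χ_A(x) = x^5 + 15*x^4 + 90*x^3 + 270*x^2 + 405*x + 243
which factors as (x + 3)^5. The eigenvalues (with algebraic multiplicities) are λ = -3 with multiplicity 5.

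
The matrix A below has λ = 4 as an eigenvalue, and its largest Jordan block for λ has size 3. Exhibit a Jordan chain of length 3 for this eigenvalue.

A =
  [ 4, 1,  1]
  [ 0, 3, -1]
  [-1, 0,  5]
A Jordan chain for λ = 4 of length 3:
v_1 = (-1, 1, -1)ᵀ
v_2 = (0, 0, -1)ᵀ
v_3 = (1, 0, 0)ᵀ

Let N = A − (4)·I. We want v_3 with N^3 v_3 = 0 but N^2 v_3 ≠ 0; then v_{j-1} := N · v_j for j = 3, …, 2.

Pick v_3 = (1, 0, 0)ᵀ.
Then v_2 = N · v_3 = (0, 0, -1)ᵀ.
Then v_1 = N · v_2 = (-1, 1, -1)ᵀ.

Sanity check: (A − (4)·I) v_1 = (0, 0, 0)ᵀ = 0. ✓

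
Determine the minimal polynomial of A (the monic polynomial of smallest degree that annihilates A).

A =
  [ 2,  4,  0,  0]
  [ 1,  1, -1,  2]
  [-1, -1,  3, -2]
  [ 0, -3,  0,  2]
x^3 - 6*x^2 + 12*x - 8

The characteristic polynomial is χ_A(x) = (x - 2)^4, so the eigenvalues are known. The minimal polynomial is
  m_A(x) = Π_λ (x − λ)^{k_λ}
where k_λ is the size of the *largest* Jordan block for λ (equivalently, the smallest k with (A − λI)^k v = 0 for every generalised eigenvector v of λ).

  λ = 2: largest Jordan block has size 3, contributing (x − 2)^3

So m_A(x) = (x - 2)^3 = x^3 - 6*x^2 + 12*x - 8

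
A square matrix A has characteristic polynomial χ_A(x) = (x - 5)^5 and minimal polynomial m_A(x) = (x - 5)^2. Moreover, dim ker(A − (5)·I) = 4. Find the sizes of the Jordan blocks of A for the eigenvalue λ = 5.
Block sizes for λ = 5: [2, 1, 1, 1]

Step 1 — from the characteristic polynomial, algebraic multiplicity of λ = 5 is 5. From dim ker(A − (5)·I) = 4, there are exactly 4 Jordan blocks for λ = 5.
Step 2 — from the minimal polynomial, the factor (x − 5)^2 tells us the largest block for λ = 5 has size 2.
Step 3 — with total size 5, 4 blocks, and largest block 2, the block sizes (in nonincreasing order) are [2, 1, 1, 1].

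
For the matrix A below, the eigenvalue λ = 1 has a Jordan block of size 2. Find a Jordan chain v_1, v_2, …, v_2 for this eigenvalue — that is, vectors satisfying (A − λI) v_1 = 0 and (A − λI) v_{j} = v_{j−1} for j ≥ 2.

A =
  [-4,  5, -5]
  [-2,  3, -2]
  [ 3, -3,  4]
A Jordan chain for λ = 1 of length 2:
v_1 = (-5, -2, 3)ᵀ
v_2 = (1, 0, 0)ᵀ

Let N = A − (1)·I. We want v_2 with N^2 v_2 = 0 but N^1 v_2 ≠ 0; then v_{j-1} := N · v_j for j = 2, …, 2.

Pick v_2 = (1, 0, 0)ᵀ.
Then v_1 = N · v_2 = (-5, -2, 3)ᵀ.

Sanity check: (A − (1)·I) v_1 = (0, 0, 0)ᵀ = 0. ✓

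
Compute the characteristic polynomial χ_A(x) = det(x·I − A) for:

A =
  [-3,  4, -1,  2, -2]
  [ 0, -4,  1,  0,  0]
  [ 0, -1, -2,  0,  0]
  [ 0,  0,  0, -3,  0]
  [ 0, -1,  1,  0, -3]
x^5 + 15*x^4 + 90*x^3 + 270*x^2 + 405*x + 243

Expanding det(x·I − A) (e.g. by cofactor expansion or by noting that A is similar to its Jordan form J, which has the same characteristic polynomial as A) gives
  χ_A(x) = x^5 + 15*x^4 + 90*x^3 + 270*x^2 + 405*x + 243
which factors as (x + 3)^5. The eigenvalues (with algebraic multiplicities) are λ = -3 with multiplicity 5.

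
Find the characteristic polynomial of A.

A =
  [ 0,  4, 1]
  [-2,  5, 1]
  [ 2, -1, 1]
x^3 - 6*x^2 + 12*x - 8

Expanding det(x·I − A) (e.g. by cofactor expansion or by noting that A is similar to its Jordan form J, which has the same characteristic polynomial as A) gives
  χ_A(x) = x^3 - 6*x^2 + 12*x - 8
which factors as (x - 2)^3. The eigenvalues (with algebraic multiplicities) are λ = 2 with multiplicity 3.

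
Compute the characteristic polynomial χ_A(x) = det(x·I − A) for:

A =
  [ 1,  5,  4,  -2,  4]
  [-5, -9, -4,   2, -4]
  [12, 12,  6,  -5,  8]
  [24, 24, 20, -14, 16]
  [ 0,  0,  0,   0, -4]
x^5 + 20*x^4 + 160*x^3 + 640*x^2 + 1280*x + 1024

Expanding det(x·I − A) (e.g. by cofactor expansion or by noting that A is similar to its Jordan form J, which has the same characteristic polynomial as A) gives
  χ_A(x) = x^5 + 20*x^4 + 160*x^3 + 640*x^2 + 1280*x + 1024
which factors as (x + 4)^5. The eigenvalues (with algebraic multiplicities) are λ = -4 with multiplicity 5.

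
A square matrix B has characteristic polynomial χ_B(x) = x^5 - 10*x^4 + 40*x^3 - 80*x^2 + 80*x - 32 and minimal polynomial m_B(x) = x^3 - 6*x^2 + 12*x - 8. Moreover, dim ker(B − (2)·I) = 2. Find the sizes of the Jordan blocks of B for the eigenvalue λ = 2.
Block sizes for λ = 2: [3, 2]

Step 1 — from the characteristic polynomial, algebraic multiplicity of λ = 2 is 5. From dim ker(B − (2)·I) = 2, there are exactly 2 Jordan blocks for λ = 2.
Step 2 — from the minimal polynomial, the factor (x − 2)^3 tells us the largest block for λ = 2 has size 3.
Step 3 — with total size 5, 2 blocks, and largest block 3, the block sizes (in nonincreasing order) are [3, 2].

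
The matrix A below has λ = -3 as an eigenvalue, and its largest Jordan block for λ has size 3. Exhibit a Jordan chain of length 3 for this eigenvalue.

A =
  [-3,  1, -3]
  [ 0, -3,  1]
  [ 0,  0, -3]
A Jordan chain for λ = -3 of length 3:
v_1 = (1, 0, 0)ᵀ
v_2 = (-3, 1, 0)ᵀ
v_3 = (0, 0, 1)ᵀ

Let N = A − (-3)·I. We want v_3 with N^3 v_3 = 0 but N^2 v_3 ≠ 0; then v_{j-1} := N · v_j for j = 3, …, 2.

Pick v_3 = (0, 0, 1)ᵀ.
Then v_2 = N · v_3 = (-3, 1, 0)ᵀ.
Then v_1 = N · v_2 = (1, 0, 0)ᵀ.

Sanity check: (A − (-3)·I) v_1 = (0, 0, 0)ᵀ = 0. ✓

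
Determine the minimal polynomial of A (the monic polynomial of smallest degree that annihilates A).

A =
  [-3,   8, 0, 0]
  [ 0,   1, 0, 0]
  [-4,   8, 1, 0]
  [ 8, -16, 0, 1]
x^2 + 2*x - 3

The characteristic polynomial is χ_A(x) = (x - 1)^3*(x + 3), so the eigenvalues are known. The minimal polynomial is
  m_A(x) = Π_λ (x − λ)^{k_λ}
where k_λ is the size of the *largest* Jordan block for λ (equivalently, the smallest k with (A − λI)^k v = 0 for every generalised eigenvector v of λ).

  λ = -3: largest Jordan block has size 1, contributing (x + 3)
  λ = 1: largest Jordan block has size 1, contributing (x − 1)

So m_A(x) = (x - 1)*(x + 3) = x^2 + 2*x - 3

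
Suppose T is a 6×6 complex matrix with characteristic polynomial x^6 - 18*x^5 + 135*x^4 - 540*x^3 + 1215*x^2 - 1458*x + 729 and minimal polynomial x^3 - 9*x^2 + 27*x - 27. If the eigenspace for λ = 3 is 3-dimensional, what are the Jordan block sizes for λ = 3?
Block sizes for λ = 3: [3, 2, 1]

Step 1 — from the characteristic polynomial, algebraic multiplicity of λ = 3 is 6. From dim ker(T − (3)·I) = 3, there are exactly 3 Jordan blocks for λ = 3.
Step 2 — from the minimal polynomial, the factor (x − 3)^3 tells us the largest block for λ = 3 has size 3.
Step 3 — with total size 6, 3 blocks, and largest block 3, the block sizes (in nonincreasing order) are [3, 2, 1].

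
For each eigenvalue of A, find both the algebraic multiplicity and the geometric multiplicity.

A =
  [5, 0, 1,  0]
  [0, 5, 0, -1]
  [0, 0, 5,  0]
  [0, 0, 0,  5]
λ = 5: alg = 4, geom = 2

Step 1 — factor the characteristic polynomial to read off the algebraic multiplicities:
  χ_A(x) = (x - 5)^4

Step 2 — compute geometric multiplicities via the rank-nullity identity g(λ) = n − rank(A − λI):
  rank(A − (5)·I) = 2, so dim ker(A − (5)·I) = n − 2 = 2

Summary:
  λ = 5: algebraic multiplicity = 4, geometric multiplicity = 2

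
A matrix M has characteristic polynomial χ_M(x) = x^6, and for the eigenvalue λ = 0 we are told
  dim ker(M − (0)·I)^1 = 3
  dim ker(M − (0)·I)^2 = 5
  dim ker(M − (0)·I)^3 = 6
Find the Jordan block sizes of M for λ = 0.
Block sizes for λ = 0: [3, 2, 1]

From the dimensions of kernels of powers, the number of Jordan blocks of size at least j is d_j − d_{j−1} where d_j = dim ker(N^j) (with d_0 = 0). Computing the differences gives [3, 2, 1].
The number of blocks of size exactly k is (#blocks of size ≥ k) − (#blocks of size ≥ k + 1), so the partition is: 1 block(s) of size 1, 1 block(s) of size 2, 1 block(s) of size 3.
In nonincreasing order the block sizes are [3, 2, 1].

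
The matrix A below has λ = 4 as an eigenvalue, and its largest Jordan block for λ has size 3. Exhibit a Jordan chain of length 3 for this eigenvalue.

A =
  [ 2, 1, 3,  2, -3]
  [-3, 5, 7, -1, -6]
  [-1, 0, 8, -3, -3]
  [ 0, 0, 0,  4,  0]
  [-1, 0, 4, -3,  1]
A Jordan chain for λ = 4 of length 3:
v_1 = (1, 2, 1, 0, 1)ᵀ
v_2 = (-2, -3, -1, 0, -1)ᵀ
v_3 = (1, 0, 0, 0, 0)ᵀ

Let N = A − (4)·I. We want v_3 with N^3 v_3 = 0 but N^2 v_3 ≠ 0; then v_{j-1} := N · v_j for j = 3, …, 2.

Pick v_3 = (1, 0, 0, 0, 0)ᵀ.
Then v_2 = N · v_3 = (-2, -3, -1, 0, -1)ᵀ.
Then v_1 = N · v_2 = (1, 2, 1, 0, 1)ᵀ.

Sanity check: (A − (4)·I) v_1 = (0, 0, 0, 0, 0)ᵀ = 0. ✓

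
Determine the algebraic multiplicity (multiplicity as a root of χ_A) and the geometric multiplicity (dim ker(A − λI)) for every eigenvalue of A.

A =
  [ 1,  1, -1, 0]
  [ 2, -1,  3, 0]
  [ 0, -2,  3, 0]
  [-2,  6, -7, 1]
λ = 1: alg = 4, geom = 2

Step 1 — factor the characteristic polynomial to read off the algebraic multiplicities:
  χ_A(x) = (x - 1)^4

Step 2 — compute geometric multiplicities via the rank-nullity identity g(λ) = n − rank(A − λI):
  rank(A − (1)·I) = 2, so dim ker(A − (1)·I) = n − 2 = 2

Summary:
  λ = 1: algebraic multiplicity = 4, geometric multiplicity = 2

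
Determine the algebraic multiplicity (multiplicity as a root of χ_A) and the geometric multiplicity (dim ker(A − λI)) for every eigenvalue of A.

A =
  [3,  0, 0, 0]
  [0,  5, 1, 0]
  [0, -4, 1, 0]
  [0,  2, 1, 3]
λ = 3: alg = 4, geom = 3

Step 1 — factor the characteristic polynomial to read off the algebraic multiplicities:
  χ_A(x) = (x - 3)^4

Step 2 — compute geometric multiplicities via the rank-nullity identity g(λ) = n − rank(A − λI):
  rank(A − (3)·I) = 1, so dim ker(A − (3)·I) = n − 1 = 3

Summary:
  λ = 3: algebraic multiplicity = 4, geometric multiplicity = 3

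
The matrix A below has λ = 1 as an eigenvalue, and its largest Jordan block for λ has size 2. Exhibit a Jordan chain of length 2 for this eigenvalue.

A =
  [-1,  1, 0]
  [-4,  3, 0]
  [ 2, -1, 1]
A Jordan chain for λ = 1 of length 2:
v_1 = (-2, -4, 2)ᵀ
v_2 = (1, 0, 0)ᵀ

Let N = A − (1)·I. We want v_2 with N^2 v_2 = 0 but N^1 v_2 ≠ 0; then v_{j-1} := N · v_j for j = 2, …, 2.

Pick v_2 = (1, 0, 0)ᵀ.
Then v_1 = N · v_2 = (-2, -4, 2)ᵀ.

Sanity check: (A − (1)·I) v_1 = (0, 0, 0)ᵀ = 0. ✓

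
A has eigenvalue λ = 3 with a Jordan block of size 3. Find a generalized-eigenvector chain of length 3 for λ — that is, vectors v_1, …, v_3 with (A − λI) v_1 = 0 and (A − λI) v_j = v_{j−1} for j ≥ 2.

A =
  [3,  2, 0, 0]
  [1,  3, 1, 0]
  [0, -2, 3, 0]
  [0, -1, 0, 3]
A Jordan chain for λ = 3 of length 3:
v_1 = (2, 0, -2, -1)ᵀ
v_2 = (0, 1, 0, 0)ᵀ
v_3 = (1, 0, 0, 0)ᵀ

Let N = A − (3)·I. We want v_3 with N^3 v_3 = 0 but N^2 v_3 ≠ 0; then v_{j-1} := N · v_j for j = 3, …, 2.

Pick v_3 = (1, 0, 0, 0)ᵀ.
Then v_2 = N · v_3 = (0, 1, 0, 0)ᵀ.
Then v_1 = N · v_2 = (2, 0, -2, -1)ᵀ.

Sanity check: (A − (3)·I) v_1 = (0, 0, 0, 0)ᵀ = 0. ✓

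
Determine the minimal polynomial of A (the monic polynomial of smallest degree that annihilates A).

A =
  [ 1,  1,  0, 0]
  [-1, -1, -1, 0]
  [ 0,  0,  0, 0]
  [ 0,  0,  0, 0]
x^3

The characteristic polynomial is χ_A(x) = x^4, so the eigenvalues are known. The minimal polynomial is
  m_A(x) = Π_λ (x − λ)^{k_λ}
where k_λ is the size of the *largest* Jordan block for λ (equivalently, the smallest k with (A − λI)^k v = 0 for every generalised eigenvector v of λ).

  λ = 0: largest Jordan block has size 3, contributing (x − 0)^3

So m_A(x) = x^3 = x^3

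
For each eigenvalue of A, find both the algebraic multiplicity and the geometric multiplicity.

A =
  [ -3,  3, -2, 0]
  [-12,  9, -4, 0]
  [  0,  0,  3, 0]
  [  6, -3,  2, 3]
λ = 3: alg = 4, geom = 3

Step 1 — factor the characteristic polynomial to read off the algebraic multiplicities:
  χ_A(x) = (x - 3)^4

Step 2 — compute geometric multiplicities via the rank-nullity identity g(λ) = n − rank(A − λI):
  rank(A − (3)·I) = 1, so dim ker(A − (3)·I) = n − 1 = 3

Summary:
  λ = 3: algebraic multiplicity = 4, geometric multiplicity = 3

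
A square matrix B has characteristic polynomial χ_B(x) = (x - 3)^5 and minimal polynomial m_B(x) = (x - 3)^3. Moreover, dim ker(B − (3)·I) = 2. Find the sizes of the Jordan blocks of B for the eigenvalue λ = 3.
Block sizes for λ = 3: [3, 2]

Step 1 — from the characteristic polynomial, algebraic multiplicity of λ = 3 is 5. From dim ker(B − (3)·I) = 2, there are exactly 2 Jordan blocks for λ = 3.
Step 2 — from the minimal polynomial, the factor (x − 3)^3 tells us the largest block for λ = 3 has size 3.
Step 3 — with total size 5, 2 blocks, and largest block 3, the block sizes (in nonincreasing order) are [3, 2].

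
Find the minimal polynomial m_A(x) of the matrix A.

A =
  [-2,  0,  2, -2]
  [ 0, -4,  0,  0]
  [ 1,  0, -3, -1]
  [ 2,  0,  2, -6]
x^2 + 7*x + 12

The characteristic polynomial is χ_A(x) = (x + 3)*(x + 4)^3, so the eigenvalues are known. The minimal polynomial is
  m_A(x) = Π_λ (x − λ)^{k_λ}
where k_λ is the size of the *largest* Jordan block for λ (equivalently, the smallest k with (A − λI)^k v = 0 for every generalised eigenvector v of λ).

  λ = -4: largest Jordan block has size 1, contributing (x + 4)
  λ = -3: largest Jordan block has size 1, contributing (x + 3)

So m_A(x) = (x + 3)*(x + 4) = x^2 + 7*x + 12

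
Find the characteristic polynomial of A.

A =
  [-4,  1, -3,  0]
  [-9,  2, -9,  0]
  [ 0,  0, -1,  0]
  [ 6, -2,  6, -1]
x^4 + 4*x^3 + 6*x^2 + 4*x + 1

Expanding det(x·I − A) (e.g. by cofactor expansion or by noting that A is similar to its Jordan form J, which has the same characteristic polynomial as A) gives
  χ_A(x) = x^4 + 4*x^3 + 6*x^2 + 4*x + 1
which factors as (x + 1)^4. The eigenvalues (with algebraic multiplicities) are λ = -1 with multiplicity 4.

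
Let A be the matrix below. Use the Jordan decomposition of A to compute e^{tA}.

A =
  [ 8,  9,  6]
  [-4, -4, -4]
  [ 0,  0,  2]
e^{tA} =
  [6*t*exp(2*t) + exp(2*t), 9*t*exp(2*t), 6*t*exp(2*t)]
  [-4*t*exp(2*t), -6*t*exp(2*t) + exp(2*t), -4*t*exp(2*t)]
  [0, 0, exp(2*t)]

Strategy: write A = P · J · P⁻¹ where J is a Jordan canonical form, so e^{tA} = P · e^{tJ} · P⁻¹, and e^{tJ} can be computed block-by-block.

A has Jordan form
J =
  [2, 1, 0]
  [0, 2, 0]
  [0, 0, 2]
(up to reordering of blocks).

Per-block formulas:
  For a 2×2 Jordan block J_2(2): exp(t · J_2(2)) = e^(2t)·(I + t·N), where N is the 2×2 nilpotent shift.
  For a 1×1 block at λ = 2: exp(t · [2]) = [e^(2t)].

After assembling e^{tJ} and conjugating by P, we get:

e^{tA} =
  [6*t*exp(2*t) + exp(2*t), 9*t*exp(2*t), 6*t*exp(2*t)]
  [-4*t*exp(2*t), -6*t*exp(2*t) + exp(2*t), -4*t*exp(2*t)]
  [0, 0, exp(2*t)]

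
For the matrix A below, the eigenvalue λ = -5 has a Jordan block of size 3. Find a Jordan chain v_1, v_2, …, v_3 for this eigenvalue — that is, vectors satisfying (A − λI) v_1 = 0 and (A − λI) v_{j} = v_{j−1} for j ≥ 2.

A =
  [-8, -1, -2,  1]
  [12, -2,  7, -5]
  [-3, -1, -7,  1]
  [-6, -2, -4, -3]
A Jordan chain for λ = -5 of length 3:
v_1 = (-3, 9, -3, -6)ᵀ
v_2 = (-3, 12, -3, -6)ᵀ
v_3 = (1, 0, 0, 0)ᵀ

Let N = A − (-5)·I. We want v_3 with N^3 v_3 = 0 but N^2 v_3 ≠ 0; then v_{j-1} := N · v_j for j = 3, …, 2.

Pick v_3 = (1, 0, 0, 0)ᵀ.
Then v_2 = N · v_3 = (-3, 12, -3, -6)ᵀ.
Then v_1 = N · v_2 = (-3, 9, -3, -6)ᵀ.

Sanity check: (A − (-5)·I) v_1 = (0, 0, 0, 0)ᵀ = 0. ✓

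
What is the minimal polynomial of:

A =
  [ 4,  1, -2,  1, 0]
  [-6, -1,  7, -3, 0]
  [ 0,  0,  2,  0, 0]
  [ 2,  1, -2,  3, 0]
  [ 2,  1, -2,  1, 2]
x^3 - 6*x^2 + 12*x - 8

The characteristic polynomial is χ_A(x) = (x - 2)^5, so the eigenvalues are known. The minimal polynomial is
  m_A(x) = Π_λ (x − λ)^{k_λ}
where k_λ is the size of the *largest* Jordan block for λ (equivalently, the smallest k with (A − λI)^k v = 0 for every generalised eigenvector v of λ).

  λ = 2: largest Jordan block has size 3, contributing (x − 2)^3

So m_A(x) = (x - 2)^3 = x^3 - 6*x^2 + 12*x - 8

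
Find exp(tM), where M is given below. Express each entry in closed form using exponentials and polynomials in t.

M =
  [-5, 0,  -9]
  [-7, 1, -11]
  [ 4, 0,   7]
e^{tM} =
  [-6*t*exp(t) + exp(t), 0, -9*t*exp(t)]
  [-t^2*exp(t) - 7*t*exp(t), exp(t), -3*t^2*exp(t)/2 - 11*t*exp(t)]
  [4*t*exp(t), 0, 6*t*exp(t) + exp(t)]

Strategy: write M = P · J · P⁻¹ where J is a Jordan canonical form, so e^{tM} = P · e^{tJ} · P⁻¹, and e^{tJ} can be computed block-by-block.

M has Jordan form
J =
  [1, 1, 0]
  [0, 1, 1]
  [0, 0, 1]
(up to reordering of blocks).

Per-block formulas:
  For a 3×3 Jordan block J_3(1): exp(t · J_3(1)) = e^(1t)·(I + t·N + (t^2/2)·N^2), where N is the 3×3 nilpotent shift.

After assembling e^{tJ} and conjugating by P, we get:

e^{tM} =
  [-6*t*exp(t) + exp(t), 0, -9*t*exp(t)]
  [-t^2*exp(t) - 7*t*exp(t), exp(t), -3*t^2*exp(t)/2 - 11*t*exp(t)]
  [4*t*exp(t), 0, 6*t*exp(t) + exp(t)]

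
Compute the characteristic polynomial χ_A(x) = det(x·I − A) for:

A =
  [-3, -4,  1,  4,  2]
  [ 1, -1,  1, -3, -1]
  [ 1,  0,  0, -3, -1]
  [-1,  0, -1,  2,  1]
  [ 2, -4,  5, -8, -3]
x^5 + 5*x^4 + 10*x^3 + 10*x^2 + 5*x + 1

Expanding det(x·I − A) (e.g. by cofactor expansion or by noting that A is similar to its Jordan form J, which has the same characteristic polynomial as A) gives
  χ_A(x) = x^5 + 5*x^4 + 10*x^3 + 10*x^2 + 5*x + 1
which factors as (x + 1)^5. The eigenvalues (with algebraic multiplicities) are λ = -1 with multiplicity 5.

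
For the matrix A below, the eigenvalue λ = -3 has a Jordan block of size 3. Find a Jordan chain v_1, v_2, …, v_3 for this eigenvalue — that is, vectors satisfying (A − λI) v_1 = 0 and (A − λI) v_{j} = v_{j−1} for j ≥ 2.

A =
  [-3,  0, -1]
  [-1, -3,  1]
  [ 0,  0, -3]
A Jordan chain for λ = -3 of length 3:
v_1 = (0, 1, 0)ᵀ
v_2 = (-1, 1, 0)ᵀ
v_3 = (0, 0, 1)ᵀ

Let N = A − (-3)·I. We want v_3 with N^3 v_3 = 0 but N^2 v_3 ≠ 0; then v_{j-1} := N · v_j for j = 3, …, 2.

Pick v_3 = (0, 0, 1)ᵀ.
Then v_2 = N · v_3 = (-1, 1, 0)ᵀ.
Then v_1 = N · v_2 = (0, 1, 0)ᵀ.

Sanity check: (A − (-3)·I) v_1 = (0, 0, 0)ᵀ = 0. ✓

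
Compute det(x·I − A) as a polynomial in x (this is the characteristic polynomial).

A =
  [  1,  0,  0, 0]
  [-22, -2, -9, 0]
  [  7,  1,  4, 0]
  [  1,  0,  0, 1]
x^4 - 4*x^3 + 6*x^2 - 4*x + 1

Expanding det(x·I − A) (e.g. by cofactor expansion or by noting that A is similar to its Jordan form J, which has the same characteristic polynomial as A) gives
  χ_A(x) = x^4 - 4*x^3 + 6*x^2 - 4*x + 1
which factors as (x - 1)^4. The eigenvalues (with algebraic multiplicities) are λ = 1 with multiplicity 4.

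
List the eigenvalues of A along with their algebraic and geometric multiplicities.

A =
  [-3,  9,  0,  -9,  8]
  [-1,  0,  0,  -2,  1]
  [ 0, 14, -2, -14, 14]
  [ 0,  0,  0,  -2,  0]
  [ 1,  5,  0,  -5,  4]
λ = -2: alg = 4, geom = 3; λ = 5: alg = 1, geom = 1

Step 1 — factor the characteristic polynomial to read off the algebraic multiplicities:
  χ_A(x) = (x - 5)*(x + 2)^4

Step 2 — compute geometric multiplicities via the rank-nullity identity g(λ) = n − rank(A − λI):
  rank(A − (-2)·I) = 2, so dim ker(A − (-2)·I) = n − 2 = 3
  rank(A − (5)·I) = 4, so dim ker(A − (5)·I) = n − 4 = 1

Summary:
  λ = -2: algebraic multiplicity = 4, geometric multiplicity = 3
  λ = 5: algebraic multiplicity = 1, geometric multiplicity = 1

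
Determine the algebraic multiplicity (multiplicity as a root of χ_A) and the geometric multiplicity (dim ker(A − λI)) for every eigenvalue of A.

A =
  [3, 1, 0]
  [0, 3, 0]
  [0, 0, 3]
λ = 3: alg = 3, geom = 2

Step 1 — factor the characteristic polynomial to read off the algebraic multiplicities:
  χ_A(x) = (x - 3)^3

Step 2 — compute geometric multiplicities via the rank-nullity identity g(λ) = n − rank(A − λI):
  rank(A − (3)·I) = 1, so dim ker(A − (3)·I) = n − 1 = 2

Summary:
  λ = 3: algebraic multiplicity = 3, geometric multiplicity = 2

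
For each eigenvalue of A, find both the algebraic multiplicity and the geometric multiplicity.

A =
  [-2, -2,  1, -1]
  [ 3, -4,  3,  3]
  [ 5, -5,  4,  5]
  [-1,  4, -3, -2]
λ = -1: alg = 4, geom = 2

Step 1 — factor the characteristic polynomial to read off the algebraic multiplicities:
  χ_A(x) = (x + 1)^4

Step 2 — compute geometric multiplicities via the rank-nullity identity g(λ) = n − rank(A − λI):
  rank(A − (-1)·I) = 2, so dim ker(A − (-1)·I) = n − 2 = 2

Summary:
  λ = -1: algebraic multiplicity = 4, geometric multiplicity = 2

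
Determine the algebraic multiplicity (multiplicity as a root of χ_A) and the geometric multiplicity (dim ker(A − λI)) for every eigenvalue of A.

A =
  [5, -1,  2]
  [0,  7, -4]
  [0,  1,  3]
λ = 5: alg = 3, geom = 2

Step 1 — factor the characteristic polynomial to read off the algebraic multiplicities:
  χ_A(x) = (x - 5)^3

Step 2 — compute geometric multiplicities via the rank-nullity identity g(λ) = n − rank(A − λI):
  rank(A − (5)·I) = 1, so dim ker(A − (5)·I) = n − 1 = 2

Summary:
  λ = 5: algebraic multiplicity = 3, geometric multiplicity = 2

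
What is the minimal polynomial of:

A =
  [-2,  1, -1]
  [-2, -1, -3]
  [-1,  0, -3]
x^3 + 6*x^2 + 12*x + 8

The characteristic polynomial is χ_A(x) = (x + 2)^3, so the eigenvalues are known. The minimal polynomial is
  m_A(x) = Π_λ (x − λ)^{k_λ}
where k_λ is the size of the *largest* Jordan block for λ (equivalently, the smallest k with (A − λI)^k v = 0 for every generalised eigenvector v of λ).

  λ = -2: largest Jordan block has size 3, contributing (x + 2)^3

So m_A(x) = (x + 2)^3 = x^3 + 6*x^2 + 12*x + 8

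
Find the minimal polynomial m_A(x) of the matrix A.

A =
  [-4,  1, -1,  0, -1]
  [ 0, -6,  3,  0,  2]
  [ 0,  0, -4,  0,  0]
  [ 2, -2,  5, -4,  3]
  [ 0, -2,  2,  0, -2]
x^3 + 12*x^2 + 48*x + 64

The characteristic polynomial is χ_A(x) = (x + 4)^5, so the eigenvalues are known. The minimal polynomial is
  m_A(x) = Π_λ (x − λ)^{k_λ}
where k_λ is the size of the *largest* Jordan block for λ (equivalently, the smallest k with (A − λI)^k v = 0 for every generalised eigenvector v of λ).

  λ = -4: largest Jordan block has size 3, contributing (x + 4)^3

So m_A(x) = (x + 4)^3 = x^3 + 12*x^2 + 48*x + 64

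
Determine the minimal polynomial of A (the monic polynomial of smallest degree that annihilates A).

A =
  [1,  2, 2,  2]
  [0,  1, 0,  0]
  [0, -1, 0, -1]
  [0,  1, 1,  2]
x^2 - 2*x + 1

The characteristic polynomial is χ_A(x) = (x - 1)^4, so the eigenvalues are known. The minimal polynomial is
  m_A(x) = Π_λ (x − λ)^{k_λ}
where k_λ is the size of the *largest* Jordan block for λ (equivalently, the smallest k with (A − λI)^k v = 0 for every generalised eigenvector v of λ).

  λ = 1: largest Jordan block has size 2, contributing (x − 1)^2

So m_A(x) = (x - 1)^2 = x^2 - 2*x + 1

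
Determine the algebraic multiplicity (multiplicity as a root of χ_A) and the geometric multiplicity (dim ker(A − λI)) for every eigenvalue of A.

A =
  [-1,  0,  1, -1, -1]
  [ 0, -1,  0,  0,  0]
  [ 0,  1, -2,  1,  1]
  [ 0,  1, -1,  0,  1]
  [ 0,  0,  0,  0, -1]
λ = -1: alg = 5, geom = 3

Step 1 — factor the characteristic polynomial to read off the algebraic multiplicities:
  χ_A(x) = (x + 1)^5

Step 2 — compute geometric multiplicities via the rank-nullity identity g(λ) = n − rank(A − λI):
  rank(A − (-1)·I) = 2, so dim ker(A − (-1)·I) = n − 2 = 3

Summary:
  λ = -1: algebraic multiplicity = 5, geometric multiplicity = 3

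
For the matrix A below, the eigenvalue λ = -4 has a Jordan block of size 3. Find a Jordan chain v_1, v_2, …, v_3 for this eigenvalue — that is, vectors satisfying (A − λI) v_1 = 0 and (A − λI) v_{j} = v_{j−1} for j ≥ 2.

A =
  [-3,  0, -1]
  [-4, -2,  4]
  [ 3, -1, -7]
A Jordan chain for λ = -4 of length 3:
v_1 = (-2, 0, -2)ᵀ
v_2 = (1, -4, 3)ᵀ
v_3 = (1, 0, 0)ᵀ

Let N = A − (-4)·I. We want v_3 with N^3 v_3 = 0 but N^2 v_3 ≠ 0; then v_{j-1} := N · v_j for j = 3, …, 2.

Pick v_3 = (1, 0, 0)ᵀ.
Then v_2 = N · v_3 = (1, -4, 3)ᵀ.
Then v_1 = N · v_2 = (-2, 0, -2)ᵀ.

Sanity check: (A − (-4)·I) v_1 = (0, 0, 0)ᵀ = 0. ✓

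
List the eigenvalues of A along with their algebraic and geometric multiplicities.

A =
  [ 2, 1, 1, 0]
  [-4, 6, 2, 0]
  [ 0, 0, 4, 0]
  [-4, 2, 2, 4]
λ = 4: alg = 4, geom = 3

Step 1 — factor the characteristic polynomial to read off the algebraic multiplicities:
  χ_A(x) = (x - 4)^4

Step 2 — compute geometric multiplicities via the rank-nullity identity g(λ) = n − rank(A − λI):
  rank(A − (4)·I) = 1, so dim ker(A − (4)·I) = n − 1 = 3

Summary:
  λ = 4: algebraic multiplicity = 4, geometric multiplicity = 3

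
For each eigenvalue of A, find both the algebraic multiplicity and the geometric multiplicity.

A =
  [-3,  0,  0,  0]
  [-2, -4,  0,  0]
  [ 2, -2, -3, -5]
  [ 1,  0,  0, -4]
λ = -4: alg = 2, geom = 2; λ = -3: alg = 2, geom = 1

Step 1 — factor the characteristic polynomial to read off the algebraic multiplicities:
  χ_A(x) = (x + 3)^2*(x + 4)^2

Step 2 — compute geometric multiplicities via the rank-nullity identity g(λ) = n − rank(A − λI):
  rank(A − (-4)·I) = 2, so dim ker(A − (-4)·I) = n − 2 = 2
  rank(A − (-3)·I) = 3, so dim ker(A − (-3)·I) = n − 3 = 1

Summary:
  λ = -4: algebraic multiplicity = 2, geometric multiplicity = 2
  λ = -3: algebraic multiplicity = 2, geometric multiplicity = 1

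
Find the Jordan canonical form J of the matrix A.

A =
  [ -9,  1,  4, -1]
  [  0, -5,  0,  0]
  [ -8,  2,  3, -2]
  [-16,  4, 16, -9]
J_2(-5) ⊕ J_1(-5) ⊕ J_1(-5)

The characteristic polynomial is
  det(x·I − A) = x^4 + 20*x^3 + 150*x^2 + 500*x + 625 = (x + 5)^4

Eigenvalues and multiplicities (the geometric multiplicity of λ is n − rank(A − λI), which equals the number of Jordan blocks for λ):
  λ = -5: algebraic multiplicity = 4, geometric multiplicity = 3

Determining the block sizes for each eigenvalue:
  λ = -5: 3 blocks summing to 4 forces exactly one block of size 2 and the rest size 1 → block sizes [2, 1, 1]

Assembling the blocks gives a Jordan form
J =
  [-5,  1,  0,  0]
  [ 0, -5,  0,  0]
  [ 0,  0, -5,  0]
  [ 0,  0,  0, -5]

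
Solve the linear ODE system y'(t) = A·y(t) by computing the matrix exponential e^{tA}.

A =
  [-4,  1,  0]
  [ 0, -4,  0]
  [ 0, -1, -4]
e^{tA} =
  [exp(-4*t), t*exp(-4*t), 0]
  [0, exp(-4*t), 0]
  [0, -t*exp(-4*t), exp(-4*t)]

Strategy: write A = P · J · P⁻¹ where J is a Jordan canonical form, so e^{tA} = P · e^{tJ} · P⁻¹, and e^{tJ} can be computed block-by-block.

A has Jordan form
J =
  [-4,  1,  0]
  [ 0, -4,  0]
  [ 0,  0, -4]
(up to reordering of blocks).

Per-block formulas:
  For a 1×1 block at λ = -4: exp(t · [-4]) = [e^(-4t)].
  For a 2×2 Jordan block J_2(-4): exp(t · J_2(-4)) = e^(-4t)·(I + t·N), where N is the 2×2 nilpotent shift.

After assembling e^{tJ} and conjugating by P, we get:

e^{tA} =
  [exp(-4*t), t*exp(-4*t), 0]
  [0, exp(-4*t), 0]
  [0, -t*exp(-4*t), exp(-4*t)]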